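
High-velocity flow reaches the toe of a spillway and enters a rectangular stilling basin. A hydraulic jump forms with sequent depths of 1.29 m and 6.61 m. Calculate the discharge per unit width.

q = 18.2 m²/s

For a rectangular channel the momentum equation gives q² = ½·g·y₁·y₂·(y₁ + y₂) = ½×9.81×1.29×6.61×7.90 = 330.
q = √330 = 18.2 m²/s.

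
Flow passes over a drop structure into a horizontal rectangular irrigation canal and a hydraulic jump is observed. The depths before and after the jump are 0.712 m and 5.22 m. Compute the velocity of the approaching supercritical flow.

For a rectangular channel the momentum equation gives q² = ½·g·y₁·y₂·(y₁ + y₂) = ½×9.81×0.712×5.22×5.93 = 108.
q = √108 = 10.4 m²/s.
V₁ = q/y₁ = 10.4/0.712 = 14.6 m/s.

V₁ = 14.6 m/s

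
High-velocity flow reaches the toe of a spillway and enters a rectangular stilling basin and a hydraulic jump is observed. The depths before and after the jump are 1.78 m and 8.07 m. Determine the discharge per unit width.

For a rectangular channel the momentum equation gives q² = ½·g·y₁·y₂·(y₁ + y₂) = ½×9.81×1.78×8.07×9.85 = 694.
q = √694 = 26.3 m²/s.

q = 26.3 m²/s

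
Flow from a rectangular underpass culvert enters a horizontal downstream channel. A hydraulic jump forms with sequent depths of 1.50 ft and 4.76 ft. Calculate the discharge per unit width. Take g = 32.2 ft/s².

q = 26.8 ft²/s

For a rectangular channel the momentum equation gives q² = ½·g·y₁·y₂·(y₁ + y₂) = ½×32.2×1.50×4.76×6.26 = 720.
q = √720 = 26.8 ft²/s.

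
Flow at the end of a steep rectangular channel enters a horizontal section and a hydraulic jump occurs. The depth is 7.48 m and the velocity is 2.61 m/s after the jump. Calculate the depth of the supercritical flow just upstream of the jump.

Fr₂ = V₂/√(g·y₂) = 2.61/√(9.81×7.48) = 0.305.
From the momentum equation (using Fr₂), y₁/y₂ = ½[√(1 + 8Fr₂²) − 1] = ½[√1.743 − 1] = 0.160.
y₁ = 0.160 × 7.48 = 1.20 m.

y₁ = 1.20 m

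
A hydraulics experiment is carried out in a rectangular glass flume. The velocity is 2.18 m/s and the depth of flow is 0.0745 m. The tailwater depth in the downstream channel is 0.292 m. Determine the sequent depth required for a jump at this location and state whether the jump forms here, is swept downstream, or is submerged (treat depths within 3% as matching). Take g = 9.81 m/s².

y₂ = 0.234 m; the jump is submerged

Fr₁ = V₁/√(g·y₁) = 2.18/√(9.81×0.0745) = 2.55.
Sequent-depth ratio: y₂/y₁ = ½[√(1 + 8Fr₁²) − 1] = ½[√53.02 − 1] = 3.14.
y₂ = 3.14 × 0.0745 = 0.234 m.
Tailwater y_tw = 0.292 m: y_tw > y₂, so the jump is submerged.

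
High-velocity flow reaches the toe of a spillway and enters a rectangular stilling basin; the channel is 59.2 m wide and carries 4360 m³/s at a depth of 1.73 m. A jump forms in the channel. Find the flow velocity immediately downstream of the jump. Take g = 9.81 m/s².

V₂ = 3.01 m/s

q = Q/b = 4360/59.2 = 73.6 m²/s; V₁ = q/y₁ = 42.6 m/s. Fr₁ = V₁/√(g·y₁) = 10.3.
By Bélanger, y₂/y₁ = ½[√(1 + 8Fr₁²) − 1] = ½[√855.3 − 1] = 14.1.
y₂ = 14.1 × 1.73 = 24.4 m.
V₂ = q/y₂ = 73.6/24.4 = 3.01 m/s.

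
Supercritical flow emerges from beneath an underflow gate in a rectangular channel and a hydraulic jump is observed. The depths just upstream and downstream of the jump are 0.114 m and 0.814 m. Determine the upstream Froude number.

Fr₁ = 5.39

For a rectangular channel the momentum equation gives q² = ½·g·y₁·y₂·(y₁ + y₂) = ½×9.81×0.114×0.814×0.928 = 0.422.
q = √0.422 = 0.650 m²/s.
V₁ = q/y₁ = 5.70 m/s; Fr₁ = V₁/√(g·y₁) = 5.39.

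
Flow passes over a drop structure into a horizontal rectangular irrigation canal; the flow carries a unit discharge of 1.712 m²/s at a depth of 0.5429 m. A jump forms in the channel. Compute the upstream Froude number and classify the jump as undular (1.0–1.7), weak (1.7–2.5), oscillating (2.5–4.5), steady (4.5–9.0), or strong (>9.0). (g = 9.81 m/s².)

Fr₁ = 1.366; undular jump

V₁ = q/y₁ = 1.712/0.5429 = 3.153 m/s. Fr₁ = V₁/√(g·y₁) = 3.153/√(9.81×0.5429) = 1.366.
Fr₁ = 1.366 lies in the undular range.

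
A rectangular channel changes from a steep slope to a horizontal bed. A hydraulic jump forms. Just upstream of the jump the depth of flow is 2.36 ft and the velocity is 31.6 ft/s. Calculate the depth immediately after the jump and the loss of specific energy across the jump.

Fr₁ = V₁/√(g·y₁) = 31.6/√(32.2×2.36) = 3.62.
From the momentum equation for a rectangular channel, y₂/y₁ = ½[√(1 + 8Fr₁²) − 1] = ½[√106.1 − 1] = 4.65.
y₂ = 4.65 × 2.36 = 11.0 ft.
q = V₁·y₁ = 31.6 × 2.36 = 74.6 ft²/s. V₂ = q/y₂ = 74.6/11.0 = 6.79 ft/s. E₁ = y₁ + V₁²/2g = 17.9 ft; E₂ = y₂ + V₂²/2g = 11.7 ft. ΔE = E₁ − E₂ = 6.17 ft.

y₂ = 11.0 ft; ΔE = 6.17 ft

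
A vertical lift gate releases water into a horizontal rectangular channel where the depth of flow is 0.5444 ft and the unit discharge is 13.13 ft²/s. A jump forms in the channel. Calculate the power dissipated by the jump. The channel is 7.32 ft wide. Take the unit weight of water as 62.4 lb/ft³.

P = 57.27 hp

V₁ = q/y₁ = 13.13/0.5444 = 24.12 ft/s. Fr₁ = V₁/√(g·y₁) = 24.12/√(32.2×0.5444) = 5.760.
Sequent-depth ratio: y₂/y₁ = ½[√(1 + 8Fr₁²) − 1] = ½[√266.47 − 1] = 7.662.
y₂ = 7.662 × 0.5444 = 4.171 ft.
V₂ = q/y₂ = 13.13/4.171 = 3.148 ft/s. E₁ = y₁ + V₁²/2g = 9.577 ft; E₂ = y₂ + V₂²/2g = 4.325 ft. ΔE = E₁ − E₂ = 5.252 ft.
Q = q·b = 13.13 × 7.32 = 96.11 cfs. P = γ·Q·ΔE/550 = 62.4 × 96.11 × 5.252 / 550 = 57.27 hp.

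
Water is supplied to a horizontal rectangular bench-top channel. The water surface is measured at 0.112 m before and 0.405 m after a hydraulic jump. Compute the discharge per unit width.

q = 0.339 m²/s

For a rectangular channel the momentum equation gives q² = ½·g·y₁·y₂·(y₁ + y₂) = ½×9.81×0.112×0.405×0.517 = 0.115.
q = √0.115 = 0.339 m²/s.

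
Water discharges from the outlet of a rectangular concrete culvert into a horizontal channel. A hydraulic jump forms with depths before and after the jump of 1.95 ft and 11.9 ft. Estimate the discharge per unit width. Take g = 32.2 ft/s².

For a rectangular channel the momentum equation gives q² = ½·g·y₁·y₂·(y₁ + y₂) = ½×32.2×1.95×11.9×13.8 = 5174.
q = √5174 = 71.9 ft²/s.

q = 71.9 ft²/s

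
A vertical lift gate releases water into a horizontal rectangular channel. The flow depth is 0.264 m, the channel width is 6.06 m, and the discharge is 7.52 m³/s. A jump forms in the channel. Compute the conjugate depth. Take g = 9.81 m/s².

y₂ = 0.966 m

q = Q/b = 7.52/6.06 = 1.24 m²/s; V₁ = q/y₁ = 4.70 m/s. Fr₁ = V₁/√(g·y₁) = 2.92.
Conjugate-depth relation: y₂/y₁ = ½[√(1 + 8Fr₁²) − 1] = ½[√69.25 − 1] = 3.66.
y₂ = 3.66 × 0.264 = 0.966 m.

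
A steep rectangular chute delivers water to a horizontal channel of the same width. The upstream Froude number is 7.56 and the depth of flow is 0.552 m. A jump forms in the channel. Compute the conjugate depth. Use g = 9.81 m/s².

Fr₁ = 7.56 (given).
By Bélanger, y₂/y₁ = ½[√(1 + 8Fr₁²) − 1] = ½[√458.2 − 1] = 10.2.
y₂ = 10.2 × 0.552 = 5.63 m.

y₂ = 5.63 m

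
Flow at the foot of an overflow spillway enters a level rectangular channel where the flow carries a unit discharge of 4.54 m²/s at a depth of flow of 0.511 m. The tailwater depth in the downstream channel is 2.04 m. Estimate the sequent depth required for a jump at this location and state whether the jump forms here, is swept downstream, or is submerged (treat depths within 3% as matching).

V₁ = q/y₁ = 4.54/0.511 = 8.88 m/s. Fr₁ = V₁/√(g·y₁) = 8.88/√(9.81×0.511) = 3.97.
By Bélanger, y₂/y₁ = ½[√(1 + 8Fr₁²) − 1] = ½[√127.0 − 1] = 5.13.
y₂ = 5.13 × 0.511 = 2.62 m.
Tailwater y_tw = 2.04 m: y_tw < y₂, so the jump is swept downstream.

y₂ = 2.62 m; the jump is swept downstream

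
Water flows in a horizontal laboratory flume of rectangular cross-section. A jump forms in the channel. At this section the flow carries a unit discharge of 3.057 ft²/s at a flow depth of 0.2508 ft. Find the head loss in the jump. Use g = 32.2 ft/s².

ΔE = 1.083 ft

V₁ = q/y₁ = 3.057/0.2508 = 12.19 ft/s. Fr₁ = V₁/√(g·y₁) = 12.19/√(32.2×0.2508) = 4.289.
Bélanger equation: y₂/y₁ = ½[√(1 + 8Fr₁²) − 1] = ½[√148.18 − 1] = 5.586.
y₂ = 5.586 × 0.2508 = 1.401 ft.
Head loss: ΔE = (y₂ − y₁)³/(4y₁y₂) = (1.401 − 0.2508)³/(4×0.2508×1.401) = 1.522/1.406 = 1.083 ft.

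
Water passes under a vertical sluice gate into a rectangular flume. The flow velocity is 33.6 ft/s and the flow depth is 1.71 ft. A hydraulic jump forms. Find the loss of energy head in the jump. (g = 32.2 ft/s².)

ΔE = 8.61 ft

Fr₁ = V₁/√(g·y₁) = 33.6/√(32.2×1.71) = 4.53.
From the momentum equation for a rectangular channel, y₂/y₁ = ½[√(1 + 8Fr₁²) − 1] = ½[√165.0 − 1] = 5.92.
y₂ = 5.92 × 1.71 = 10.1 ft.
q = V₁·y₁ = 33.6 × 1.71 = 57.5 ft²/s. V₂ = q/y₂ = 57.5/10.1 = 5.67 ft/s. E₁ = y₁ + V₁²/2g = 19.2 ft; E₂ = y₂ + V₂²/2g = 10.6 ft. ΔE = E₁ − E₂ = 8.61 ft.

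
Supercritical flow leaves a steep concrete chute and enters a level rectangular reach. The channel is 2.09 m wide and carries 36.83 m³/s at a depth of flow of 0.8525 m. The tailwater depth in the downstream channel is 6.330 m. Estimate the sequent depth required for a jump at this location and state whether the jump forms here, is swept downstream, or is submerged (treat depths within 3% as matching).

y₂ = 8.202 m; the jump is swept downstream

q = Q/b = 36.83/2.09 = 17.62 m²/s; V₁ = q/y₁ = 20.67 m/s. Fr₁ = V₁/√(g·y₁) = 7.148.
Conjugate-depth relation: y₂/y₁ = ½[√(1 + 8Fr₁²) − 1] = ½[√409.74 − 1] = 9.621.
y₂ = 9.621 × 0.8525 = 8.202 m.
Tailwater y_tw = 6.330 m: y_tw < y₂, so the jump is swept downstream.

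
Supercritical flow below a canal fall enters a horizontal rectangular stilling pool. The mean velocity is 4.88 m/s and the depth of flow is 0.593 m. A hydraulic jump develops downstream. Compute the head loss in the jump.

ΔE = 0.171 m

Fr₁ = V₁/√(g·y₁) = 4.88/√(9.81×0.593) = 2.02.
Conjugate-depth relation: y₂/y₁ = ½[√(1 + 8Fr₁²) − 1] = ½[√33.75 − 1] = 2.40.
y₂ = 2.40 × 0.593 = 1.43 m.
q = V₁·y₁ = 4.88 × 0.593 = 2.89 m²/s. V₂ = q/y₂ = 2.89/1.43 = 2.03 m/s. E₁ = y₁ + V₁²/2g = 1.81 m; E₂ = y₂ + V₂²/2g = 1.64 m. ΔE = E₁ − E₂ = 0.171 m.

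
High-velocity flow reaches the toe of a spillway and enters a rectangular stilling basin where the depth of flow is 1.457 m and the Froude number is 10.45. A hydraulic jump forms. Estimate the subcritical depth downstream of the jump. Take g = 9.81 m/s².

Fr₁ = 10.45 (given).
Sequent-depth ratio: y₂/y₁ = ½[√(1 + 8Fr₁²) − 1] = ½[√874.62 − 1] = 14.29.
y₂ = 14.29 × 1.457 = 20.82 m.

y₂ = 20.82 m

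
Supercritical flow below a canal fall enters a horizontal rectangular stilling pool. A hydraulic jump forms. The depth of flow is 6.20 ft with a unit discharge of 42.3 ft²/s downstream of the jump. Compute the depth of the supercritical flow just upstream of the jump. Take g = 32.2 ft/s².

y₁ = 2.15 ft

V₂ = q/y₂ = 42.3/6.20 = 6.82 ft/s; Fr₂ = V₂/√(g·y₂) = 0.483.
Since the conjugate-depth ratio holds either way, y₁/y₂ = ½[√(1 + 8Fr₂²) − 1] = ½[√2.865 − 1] = 0.346.
y₁ = 0.346 × 6.20 = 2.15 ft.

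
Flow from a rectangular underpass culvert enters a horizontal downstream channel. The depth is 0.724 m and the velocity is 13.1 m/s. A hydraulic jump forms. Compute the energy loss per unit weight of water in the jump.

Fr₁ = V₁/√(g·y₁) = 13.1/√(9.81×0.724) = 4.92.
From the momentum equation for a rectangular channel, y₂/y₁ = ½[√(1 + 8Fr₁²) − 1] = ½[√194.3 − 1] = 6.47.
y₂ = 6.47 × 0.724 = 4.68 m.
Head loss: ΔE = (y₂ − y₁)³/(4y₁y₂) = (4.68 − 0.724)³/(4×0.724×4.68) = 62.1/13.6 = 4.58 m.

ΔE = 4.58 m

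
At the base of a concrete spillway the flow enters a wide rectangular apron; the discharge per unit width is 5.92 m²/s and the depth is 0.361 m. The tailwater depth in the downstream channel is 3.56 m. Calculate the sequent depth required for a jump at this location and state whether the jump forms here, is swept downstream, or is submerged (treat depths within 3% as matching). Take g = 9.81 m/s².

y₂ = 4.27 m; the jump is swept downstream

V₁ = q/y₁ = 5.92/0.361 = 16.4 m/s. Fr₁ = V₁/√(g·y₁) = 16.4/√(9.81×0.361) = 8.71.
Bélanger equation: y₂/y₁ = ½[√(1 + 8Fr₁²) − 1] = ½[√608.5 − 1] = 11.8.
y₂ = 11.8 × 0.361 = 4.27 m.
Tailwater y_tw = 3.56 m: y_tw < y₂, so the jump is swept downstream.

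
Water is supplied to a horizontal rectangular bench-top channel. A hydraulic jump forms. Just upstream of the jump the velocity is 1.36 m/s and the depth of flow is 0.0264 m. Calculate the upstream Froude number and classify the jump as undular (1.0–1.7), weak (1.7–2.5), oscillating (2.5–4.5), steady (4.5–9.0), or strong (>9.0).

Fr₁ = 2.67; oscillating jump

Fr₁ = V₁/√(g·y₁) = 1.36/√(9.81×0.0264) = 2.67.
Fr₁ = 2.67 lies in the oscillating range.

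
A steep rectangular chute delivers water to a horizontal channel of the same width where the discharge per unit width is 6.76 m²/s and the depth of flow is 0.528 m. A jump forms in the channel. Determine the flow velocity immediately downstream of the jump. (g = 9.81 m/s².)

V₁ = q/y₁ = 6.76/0.528 = 12.8 m/s. Fr₁ = V₁/√(g·y₁) = 12.8/√(9.81×0.528) = 5.63.
Bélanger equation: y₂/y₁ = ½[√(1 + 8Fr₁²) − 1] = ½[√254.2 − 1] = 7.47.
y₂ = 7.47 × 0.528 = 3.94 m.
V₂ = q/y₂ = 6.76/3.94 = 1.71 m/s.

V₂ = 1.71 m/s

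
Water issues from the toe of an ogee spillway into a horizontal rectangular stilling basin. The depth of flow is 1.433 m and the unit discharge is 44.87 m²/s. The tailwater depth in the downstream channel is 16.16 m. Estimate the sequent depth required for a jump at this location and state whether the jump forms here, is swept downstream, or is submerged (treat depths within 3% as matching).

V₁ = q/y₁ = 44.87/1.433 = 31.31 m/s. Fr₁ = V₁/√(g·y₁) = 31.31/√(9.81×1.433) = 8.351.
Conjugate-depth relation: y₂/y₁ = ½[√(1 + 8Fr₁²) − 1] = ½[√558.95 − 1] = 11.32.
y₂ = 11.32 × 1.433 = 16.22 m.
Tailwater y_tw = 16.16 m: y_tw ≈ y₂, so the jump forms here.

y₂ = 16.22 m; the jump forms here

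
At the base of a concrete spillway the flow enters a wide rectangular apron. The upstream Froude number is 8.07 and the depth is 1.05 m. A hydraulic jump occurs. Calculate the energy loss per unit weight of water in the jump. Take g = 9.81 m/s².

ΔE = 23.5 m

Fr₁ = 8.07 (given).
By Bélanger, y₂/y₁ = ½[√(1 + 8Fr₁²) − 1] = ½[√522.0 − 1] = 10.9.
y₂ = 10.9 × 1.05 = 11.5 m.
Head loss: ΔE = (y₂ − y₁)³/(4y₁y₂) = (11.5 − 1.05)³/(4×1.05×11.5) = 1131/48.2 = 23.5 m.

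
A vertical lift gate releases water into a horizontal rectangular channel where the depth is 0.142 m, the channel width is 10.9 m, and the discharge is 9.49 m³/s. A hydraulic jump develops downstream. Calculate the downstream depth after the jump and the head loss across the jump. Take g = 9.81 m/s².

y₂ = 0.975 m; ΔE = 1.04 m

q = Q/b = 9.49/10.9 = 0.871 m²/s; V₁ = q/y₁ = 6.13 m/s. Fr₁ = V₁/√(g·y₁) = 5.19.
Sequent-depth ratio: y₂/y₁ = ½[√(1 + 8Fr₁²) − 1] = ½[√216.9 − 1] = 6.86.
y₂ = 6.86 × 0.142 = 0.975 m.
V₂ = q/y₂ = 0.871/0.975 = 0.893 m/s. E₁ = y₁ + V₁²/2g = 2.06 m; E₂ = y₂ + V₂²/2g = 1.02 m. ΔE = E₁ − E₂ = 1.04 m.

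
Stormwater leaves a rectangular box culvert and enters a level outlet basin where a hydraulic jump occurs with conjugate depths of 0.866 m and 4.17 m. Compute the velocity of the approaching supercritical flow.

For a rectangular channel the momentum equation gives q² = ½·g·y₁·y₂·(y₁ + y₂) = ½×9.81×0.866×4.17×5.04 = 89.2.
q = √89.2 = 9.44 m²/s.
V₁ = q/y₁ = 9.44/0.866 = 10.9 m/s.

V₁ = 10.9 m/s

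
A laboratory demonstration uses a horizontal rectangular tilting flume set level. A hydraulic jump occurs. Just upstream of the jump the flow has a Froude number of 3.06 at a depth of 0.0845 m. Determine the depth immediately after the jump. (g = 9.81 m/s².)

y₂ = 0.326 m

Fr₁ = 3.06 (given).
Bélanger equation: y₂/y₁ = ½[√(1 + 8Fr₁²) − 1] = ½[√75.91 − 1] = 3.86.
y₂ = 3.86 × 0.0845 = 0.326 m.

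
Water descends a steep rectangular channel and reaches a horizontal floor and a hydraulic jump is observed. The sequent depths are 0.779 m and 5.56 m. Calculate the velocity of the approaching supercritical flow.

V₁ = 14.9 m/s

For a rectangular channel the momentum equation gives q² = ½·g·y₁·y₂·(y₁ + y₂) = ½×9.81×0.779×5.56×6.34 = 135.
q = √135 = 11.6 m²/s.
V₁ = q/y₁ = 11.6/0.779 = 14.9 m/s.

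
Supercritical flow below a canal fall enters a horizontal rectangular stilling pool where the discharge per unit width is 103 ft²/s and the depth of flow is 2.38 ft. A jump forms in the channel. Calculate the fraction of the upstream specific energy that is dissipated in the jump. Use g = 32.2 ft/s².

ΔE/E₁ = 0.486 (48.6%)

V₁ = q/y₁ = 103/2.38 = 43.3 ft/s. Fr₁ = V₁/√(g·y₁) = 43.3/√(32.2×2.38) = 4.94.
From the momentum equation for a rectangular channel, y₂/y₁ = ½[√(1 + 8Fr₁²) − 1] = ½[√196.5 − 1] = 6.51.
y₂ = 6.51 × 2.38 = 15.5 ft.
E₁ = y₁ + V₁²/2g = 31.5 ft. ΔE = (y₂ − y₁)³/(4y₁y₂) = 15.3 ft. ΔE/E₁ = 15.3/31.5 = 0.486.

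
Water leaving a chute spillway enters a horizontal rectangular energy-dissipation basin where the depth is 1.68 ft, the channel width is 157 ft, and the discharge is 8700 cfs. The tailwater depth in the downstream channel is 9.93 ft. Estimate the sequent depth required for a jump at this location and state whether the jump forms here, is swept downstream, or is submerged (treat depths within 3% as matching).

y₂ = 9.85 ft; the jump forms here

q = Q/b = 8700/157 = 55.4 ft²/s; V₁ = q/y₁ = 33.0 ft/s. Fr₁ = V₁/√(g·y₁) = 4.48.
Conjugate-depth relation: y₂/y₁ = ½[√(1 + 8Fr₁²) − 1] = ½[√161.9 − 1] = 5.86.
y₂ = 5.86 × 1.68 = 9.85 ft.
Tailwater y_tw = 9.93 ft: y_tw ≈ y₂, so the jump forms here.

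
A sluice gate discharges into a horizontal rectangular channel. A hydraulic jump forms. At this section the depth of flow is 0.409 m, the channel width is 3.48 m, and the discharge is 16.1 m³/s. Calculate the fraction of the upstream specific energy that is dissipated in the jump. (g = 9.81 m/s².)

q = Q/b = 16.1/3.48 = 4.63 m²/s; V₁ = q/y₁ = 11.3 m/s. Fr₁ = V₁/√(g·y₁) = 5.65.
Bélanger equation: y₂/y₁ = ½[√(1 + 8Fr₁²) − 1] = ½[√256.1 − 1] = 7.50.
y₂ = 7.50 × 0.409 = 3.07 m.
E₁ = y₁ + V₁²/2g = 6.93 m. ΔE = (y₂ − y₁)³/(4y₁y₂) = 3.75 m. ΔE/E₁ = 3.75/6.93 = 0.541.

ΔE/E₁ = 0.541 (54.1%)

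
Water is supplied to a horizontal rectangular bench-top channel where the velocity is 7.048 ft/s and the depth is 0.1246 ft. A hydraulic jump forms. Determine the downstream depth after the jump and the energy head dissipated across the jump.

Fr₁ = V₁/√(g·y₁) = 7.048/√(32.2×0.1246) = 3.519.
Bélanger equation: y₂/y₁ = ½[√(1 + 8Fr₁²) − 1] = ½[√100.05 − 1] = 4.501.
y₂ = 4.501 × 0.1246 = 0.5609 ft.
Head loss: ΔE = (y₂ − y₁)³/(4y₁y₂) = (0.5609 − 0.1246)³/(4×0.1246×0.5609) = 0.08303/0.2795 = 0.2970 ft.

y₂ = 0.5609 ft; ΔE = 0.2970 ft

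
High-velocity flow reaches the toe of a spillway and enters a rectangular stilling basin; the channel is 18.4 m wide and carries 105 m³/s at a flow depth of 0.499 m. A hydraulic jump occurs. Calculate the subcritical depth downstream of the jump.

q = Q/b = 105/18.4 = 5.71 m²/s; V₁ = q/y₁ = 11.4 m/s. Fr₁ = V₁/√(g·y₁) = 5.17.
Sequent-depth ratio: y₂/y₁ = ½[√(1 + 8Fr₁²) − 1] = ½[√214.7 − 1] = 6.83.
y₂ = 6.83 × 0.499 = 3.41 m.

y₂ = 3.41 m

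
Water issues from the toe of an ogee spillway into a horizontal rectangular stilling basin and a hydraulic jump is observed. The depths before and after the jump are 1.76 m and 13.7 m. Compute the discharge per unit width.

q = 42.8 m²/s

For a rectangular channel the momentum equation gives q² = ½·g·y₁·y₂·(y₁ + y₂) = ½×9.81×1.76×13.7×15.5 = 1828.
q = √1828 = 42.8 m²/s.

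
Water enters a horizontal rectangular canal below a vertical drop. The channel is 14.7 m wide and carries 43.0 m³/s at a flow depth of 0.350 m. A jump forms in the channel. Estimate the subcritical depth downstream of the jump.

y₂ = 2.06 m

q = Q/b = 43.0/14.7 = 2.93 m²/s; V₁ = q/y₁ = 8.36 m/s. Fr₁ = V₁/√(g·y₁) = 4.51.
Bélanger equation: y₂/y₁ = ½[√(1 + 8Fr₁²) − 1] = ½[√163.7 − 1] = 5.90.
y₂ = 5.90 × 0.350 = 2.06 m.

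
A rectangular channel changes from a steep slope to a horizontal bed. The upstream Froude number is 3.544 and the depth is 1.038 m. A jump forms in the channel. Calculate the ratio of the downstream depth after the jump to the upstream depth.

Fr₁ = 3.544 (given).
From the momentum equation for a rectangular channel, y₂/y₁ = ½[√(1 + 8Fr₁²) − 1] = ½[√101.48 − 1] = 4.537.

y₂/y₁ = 4.537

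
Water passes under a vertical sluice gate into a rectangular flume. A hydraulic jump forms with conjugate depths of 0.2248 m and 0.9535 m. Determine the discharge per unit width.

For a rectangular channel the momentum equation gives q² = ½·g·y₁·y₂·(y₁ + y₂) = ½×9.81×0.2248×0.9535×1.178 = 1.239.
q = √1.239 = 1.113 m²/s.

q = 1.113 m²/s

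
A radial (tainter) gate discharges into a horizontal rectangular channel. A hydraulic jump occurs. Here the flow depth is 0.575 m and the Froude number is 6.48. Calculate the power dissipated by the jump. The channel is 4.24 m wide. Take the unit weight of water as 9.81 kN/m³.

Fr₁ = 6.48 (given).
From the momentum equation for a rectangular channel, y₂/y₁ = ½[√(1 + 8Fr₁²) − 1] = ½[√336.9 − 1] = 8.68.
y₂ = 8.68 × 0.575 = 4.99 m.
V₁ = Fr₁·√(g·y₁) = 6.48×√(9.81×0.575) = 15.4 m/s; q = V₁·y₁ = 8.85 m²/s. V₂ = q/y₂ = 8.85/4.99 = 1.77 m/s. E₁ = y₁ + V₁²/2g = 12.6 m; E₂ = y₂ + V₂²/2g = 5.15 m. ΔE = E₁ − E₂ = 7.50 m.
Q = q·b = 8.85 × 4.24 = 37.5 m³/s. P = γ·Q·ΔE = 9.81 × 37.5 × 7.50 = 2760 kW.

P = 2760 kW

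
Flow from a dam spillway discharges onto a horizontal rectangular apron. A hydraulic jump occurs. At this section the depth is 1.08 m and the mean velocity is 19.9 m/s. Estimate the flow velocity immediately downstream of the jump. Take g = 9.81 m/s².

V₂ = 2.44 m/s

Fr₁ = V₁/√(g·y₁) = 19.9/√(9.81×1.08) = 6.11.
Bélanger equation: y₂/y₁ = ½[√(1 + 8Fr₁²) − 1] = ½[√300.0 − 1] = 8.16.
y₂ = 8.16 × 1.08 = 8.81 m.
q = V₁·y₁ = 19.9 × 1.08 = 21.5 m²/s.
V₂ = q/y₂ = 21.5/8.81 = 2.44 m/s.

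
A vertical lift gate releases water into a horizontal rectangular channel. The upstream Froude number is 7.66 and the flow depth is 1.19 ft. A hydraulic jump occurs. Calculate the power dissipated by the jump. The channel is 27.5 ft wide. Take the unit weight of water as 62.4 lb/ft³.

Fr₁ = 7.66 (given).
By Bélanger, y₂/y₁ = ½[√(1 + 8Fr₁²) − 1] = ½[√470.4 − 1] = 10.3.
y₂ = 10.3 × 1.19 = 12.3 ft.
V₁ = Fr₁·√(g·y₁) = 7.66×√(32.2×1.19) = 47.4 ft/s; q = V₁·y₁ = 56.4 ft²/s. V₂ = q/y₂ = 56.4/12.3 = 4.58 ft/s. E₁ = y₁ + V₁²/2g = 36.1 ft; E₂ = y₂ + V₂²/2g = 12.6 ft. ΔE = E₁ − E₂ = 23.5 ft.
Q = q·b = 56.4 × 27.5 = 1552 cfs. P = γ·Q·ΔE/550 = 62.4 × 1552 × 23.5 / 550 = 4131 hp.

P = 4131 hp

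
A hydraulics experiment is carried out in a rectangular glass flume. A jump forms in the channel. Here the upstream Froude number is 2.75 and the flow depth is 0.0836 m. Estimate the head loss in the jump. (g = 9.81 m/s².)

ΔE = 0.0867 m

Fr₁ = 2.75 (given).
Bélanger equation: y₂/y₁ = ½[√(1 + 8Fr₁²) − 1] = ½[√61.50 − 1] = 3.42.
y₂ = 3.42 × 0.0836 = 0.286 m.
Head loss: ΔE = (y₂ − y₁)³/(4y₁y₂) = (0.286 − 0.0836)³/(4×0.0836×0.286) = 0.00829/0.0956 = 0.0867 m.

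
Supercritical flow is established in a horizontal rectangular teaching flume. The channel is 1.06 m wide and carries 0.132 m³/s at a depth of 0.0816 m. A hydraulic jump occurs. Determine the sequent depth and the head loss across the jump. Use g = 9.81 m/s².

q = Q/b = 0.132/1.06 = 0.125 m²/s; V₁ = q/y₁ = 1.53 m/s. Fr₁ = V₁/√(g·y₁) = 1.71.
Conjugate-depth relation: y₂/y₁ = ½[√(1 + 8Fr₁²) − 1] = ½[√24.27 − 1] = 1.96.
y₂ = 1.96 × 0.0816 = 0.160 m.
V₂ = q/y₂ = 0.125/0.160 = 0.777 m/s. E₁ = y₁ + V₁²/2g = 0.200 m; E₂ = y₂ + V₂²/2g = 0.191 m. ΔE = E₁ − E₂ = 0.00929 m.

y₂ = 0.160 m; ΔE = 0.00929 m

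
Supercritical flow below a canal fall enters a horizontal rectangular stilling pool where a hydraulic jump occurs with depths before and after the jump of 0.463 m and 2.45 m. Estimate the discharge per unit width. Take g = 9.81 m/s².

For a rectangular channel the momentum equation gives q² = ½·g·y₁·y₂·(y₁ + y₂) = ½×9.81×0.463×2.45×2.91 = 16.2.
q = √16.2 = 4.03 m²/s.

q = 4.03 m²/s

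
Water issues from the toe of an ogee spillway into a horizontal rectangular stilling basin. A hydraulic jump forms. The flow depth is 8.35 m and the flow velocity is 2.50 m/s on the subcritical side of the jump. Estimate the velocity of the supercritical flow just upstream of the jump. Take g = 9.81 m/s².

Fr₂ = V₂/√(g·y₂) = 2.50/√(9.81×8.35) = 0.276.
Applying the sequent-depth relation in reverse, y₁/y₂ = ½[√(1 + 8Fr₂²) − 1] = ½[√1.610 − 1] = 0.135.
y₁ = 0.135 × 8.35 = 1.12 m.
V₁ = q/y₁ = 20.9/1.12 = 18.6 m/s.

V₁ = 18.6 m/s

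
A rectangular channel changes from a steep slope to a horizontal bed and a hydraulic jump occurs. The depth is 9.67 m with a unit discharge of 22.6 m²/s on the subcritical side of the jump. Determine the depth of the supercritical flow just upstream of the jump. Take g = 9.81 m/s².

V₂ = q/y₂ = 22.6/9.67 = 2.34 m/s; Fr₂ = V₂/√(g·y₂) = 0.240.
Applying the sequent-depth relation in reverse, y₁/y₂ = ½[√(1 + 8Fr₂²) − 1] = ½[√1.461 − 1] = 0.104.
y₁ = 0.104 × 9.67 = 1.01 m.

y₁ = 1.01 m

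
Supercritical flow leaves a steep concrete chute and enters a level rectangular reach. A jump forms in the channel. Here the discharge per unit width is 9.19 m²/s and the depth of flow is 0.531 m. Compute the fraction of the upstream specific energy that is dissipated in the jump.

ΔE/E₁ = 0.647 (64.7%)

V₁ = q/y₁ = 9.19/0.531 = 17.3 m/s. Fr₁ = V₁/√(g·y₁) = 17.3/√(9.81×0.531) = 7.58.
Conjugate-depth relation: y₂/y₁ = ½[√(1 + 8Fr₁²) − 1] = ½[√461.0 − 1] = 10.2.
y₂ = 10.2 × 0.531 = 5.44 m.
E₁ = y₁ + V₁²/2g = 15.8 m. ΔE = (y₂ − y₁)³/(4y₁y₂) = 10.2 m. ΔE/E₁ = 10.2/15.8 = 0.647.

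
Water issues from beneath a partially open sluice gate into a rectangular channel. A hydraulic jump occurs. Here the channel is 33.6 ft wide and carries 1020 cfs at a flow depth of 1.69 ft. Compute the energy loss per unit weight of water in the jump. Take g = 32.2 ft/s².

ΔE = 1.10 ft

q = Q/b = 1020/33.6 = 30.4 ft²/s; V₁ = q/y₁ = 18.0 ft/s. Fr₁ = V₁/√(g·y₁) = 2.44.
Sequent-depth ratio: y₂/y₁ = ½[√(1 + 8Fr₁²) − 1] = ½[√48.43 − 1] = 2.98.
y₂ = 2.98 × 1.69 = 5.04 ft.
V₂ = q/y₂ = 30.4/5.04 = 6.03 ft/s. E₁ = y₁ + V₁²/2g = 6.70 ft; E₂ = y₂ + V₂²/2g = 5.60 ft. ΔE = E₁ − E₂ = 1.10 ft.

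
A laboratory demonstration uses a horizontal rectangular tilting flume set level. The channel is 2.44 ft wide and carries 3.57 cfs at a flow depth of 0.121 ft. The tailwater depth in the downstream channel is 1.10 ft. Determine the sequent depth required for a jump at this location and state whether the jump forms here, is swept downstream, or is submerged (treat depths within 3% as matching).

y₂ = 0.990 ft; the jump is submerged

q = Q/b = 3.57/2.44 = 1.46 ft²/s; V₁ = q/y₁ = 12.1 ft/s. Fr₁ = V₁/√(g·y₁) = 6.13.
From the momentum equation for a rectangular channel, y₂/y₁ = ½[√(1 + 8Fr₁²) − 1] = ½[√301.2 − 1] = 8.18.
y₂ = 8.18 × 0.121 = 0.990 ft.
Tailwater y_tw = 1.10 ft: y_tw > y₂, so the jump is submerged.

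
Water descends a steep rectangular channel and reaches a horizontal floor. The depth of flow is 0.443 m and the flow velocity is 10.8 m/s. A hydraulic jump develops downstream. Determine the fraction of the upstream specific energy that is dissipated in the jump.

Fr₁ = V₁/√(g·y₁) = 10.8/√(9.81×0.443) = 5.18.
Conjugate-depth relation: y₂/y₁ = ½[√(1 + 8Fr₁²) − 1] = ½[√215.7 − 1] = 6.84.
y₂ = 6.84 × 0.443 = 3.03 m.
E₁ = y₁ + V₁²/2g = 6.39 m. ΔE = (y₂ − y₁)³/(4y₁y₂) = 3.23 m. ΔE/E₁ = 3.23/6.39 = 0.506.

ΔE/E₁ = 0.506 (50.6%)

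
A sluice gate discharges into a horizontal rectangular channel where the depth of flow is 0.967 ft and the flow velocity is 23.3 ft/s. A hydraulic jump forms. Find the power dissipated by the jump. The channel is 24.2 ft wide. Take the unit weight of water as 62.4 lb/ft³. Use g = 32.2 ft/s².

Fr₁ = V₁/√(g·y₁) = 23.3/√(32.2×0.967) = 4.18.
From the momentum equation for a rectangular channel, y₂/y₁ = ½[√(1 + 8Fr₁²) − 1] = ½[√140.5 − 1] = 5.43.
y₂ = 5.43 × 0.967 = 5.25 ft.
q = V₁·y₁ = 23.3 × 0.967 = 22.5 ft²/s. V₂ = q/y₂ = 22.5/5.25 = 4.29 ft/s. E₁ = y₁ + V₁²/2g = 9.40 ft; E₂ = y₂ + V₂²/2g = 5.53 ft. ΔE = E₁ − E₂ = 3.86 ft.
Q = q·b = 22.5 × 24.2 = 545 cfs. P = γ·Q·ΔE/550 = 62.4 × 545 × 3.86 / 550 = 239 hp.

P = 239 hp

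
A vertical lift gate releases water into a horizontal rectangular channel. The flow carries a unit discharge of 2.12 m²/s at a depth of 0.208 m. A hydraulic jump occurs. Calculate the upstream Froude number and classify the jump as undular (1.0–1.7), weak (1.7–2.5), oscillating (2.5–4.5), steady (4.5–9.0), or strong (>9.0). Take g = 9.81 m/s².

V₁ = q/y₁ = 2.12/0.208 = 10.2 m/s. Fr₁ = V₁/√(g·y₁) = 10.2/√(9.81×0.208) = 7.14.
Fr₁ = 7.14 lies in the steady range.

Fr₁ = 7.14; steady jump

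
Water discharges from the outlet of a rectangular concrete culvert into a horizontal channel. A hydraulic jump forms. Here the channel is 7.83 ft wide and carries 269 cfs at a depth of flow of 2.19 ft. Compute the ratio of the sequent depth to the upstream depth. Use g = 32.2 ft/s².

y₂/y₁ = 2.19

q = Q/b = 269/7.83 = 34.4 ft²/s; V₁ = q/y₁ = 15.7 ft/s. Fr₁ = V₁/√(g·y₁) = 1.87.
Sequent-depth ratio: y₂/y₁ = ½[√(1 + 8Fr₁²) − 1] = ½[√28.92 − 1] = 2.19.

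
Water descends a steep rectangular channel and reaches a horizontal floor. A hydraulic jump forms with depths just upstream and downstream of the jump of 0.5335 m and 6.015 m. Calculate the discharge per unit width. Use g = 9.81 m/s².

For a rectangular channel the momentum equation gives q² = ½·g·y₁·y₂·(y₁ + y₂) = ½×9.81×0.5335×6.015×6.548 = 103.1.
q = √103.1 = 10.15 m²/s.

q = 10.15 m²/s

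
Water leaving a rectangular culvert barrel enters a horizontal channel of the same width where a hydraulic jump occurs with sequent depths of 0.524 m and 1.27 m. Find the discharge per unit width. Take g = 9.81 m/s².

q = 2.42 m²/s

For a rectangular channel the momentum equation gives q² = ½·g·y₁·y₂·(y₁ + y₂) = ½×9.81×0.524×1.27×1.79 = 5.86.
q = √5.86 = 2.42 m²/s.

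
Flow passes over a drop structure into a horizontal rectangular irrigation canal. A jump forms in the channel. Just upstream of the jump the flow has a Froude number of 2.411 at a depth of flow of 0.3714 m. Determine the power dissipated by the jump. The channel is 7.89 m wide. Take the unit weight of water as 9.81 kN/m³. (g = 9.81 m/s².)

P = 30.73 kW

Fr₁ = 2.411 (given).
Bélanger equation: y₂/y₁ = ½[√(1 + 8Fr₁²) − 1] = ½[√47.503 − 1] = 2.946.
y₂ = 2.946 × 0.3714 = 1.094 m.
Head loss: ΔE = (y₂ − y₁)³/(4y₁y₂) = (1.094 − 0.3714)³/(4×0.3714×1.094) = 0.3776/1.626 = 0.2323 m.
V₁ = Fr₁·√(g·y₁) = 2.411×√(9.81×0.3714) = 4.602 m/s; q = V₁·y₁ = 1.709 m²/s. Q = q·b = 1.709 × 7.89 = 13.49 m³/s. P = γ·Q·ΔE = 9.81 × 13.49 × 0.2323 = 30.73 kW.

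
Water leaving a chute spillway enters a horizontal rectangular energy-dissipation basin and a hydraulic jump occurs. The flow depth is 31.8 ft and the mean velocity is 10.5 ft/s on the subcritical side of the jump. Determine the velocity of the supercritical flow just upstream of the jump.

Fr₂ = V₂/√(g·y₂) = 10.5/√(32.2×31.8) = 0.328.
The Bélanger relation is symmetric: y₁/y₂ = ½[√(1 + 8Fr₂²) − 1] = ½[√1.861 − 1] = 0.182.
y₁ = 0.182 × 31.8 = 5.79 ft.
V₁ = q/y₁ = 334/5.79 = 57.6 ft/s.

V₁ = 57.6 ft/s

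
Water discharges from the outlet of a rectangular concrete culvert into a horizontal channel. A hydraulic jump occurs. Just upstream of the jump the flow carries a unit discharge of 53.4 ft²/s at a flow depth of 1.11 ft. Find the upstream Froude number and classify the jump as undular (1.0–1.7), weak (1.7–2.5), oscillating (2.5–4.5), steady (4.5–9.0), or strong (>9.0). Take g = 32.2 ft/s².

V₁ = q/y₁ = 53.4/1.11 = 48.1 ft/s. Fr₁ = V₁/√(g·y₁) = 48.1/√(32.2×1.11) = 8.05.
Fr₁ = 8.05 lies in the steady range.

Fr₁ = 8.05; steady jump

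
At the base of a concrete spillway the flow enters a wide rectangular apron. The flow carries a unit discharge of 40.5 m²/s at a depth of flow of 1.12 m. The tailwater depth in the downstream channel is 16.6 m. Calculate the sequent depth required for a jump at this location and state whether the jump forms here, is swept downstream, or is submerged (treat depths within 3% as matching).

V₁ = q/y₁ = 40.5/1.12 = 36.2 m/s. Fr₁ = V₁/√(g·y₁) = 36.2/√(9.81×1.12) = 10.9.
From the momentum equation for a rectangular channel, y₂/y₁ = ½[√(1 + 8Fr₁²) − 1] = ½[√953.1 − 1] = 14.9.
y₂ = 14.9 × 1.12 = 16.7 m.
Tailwater y_tw = 16.6 m: y_tw ≈ y₂, so the jump forms here.

y₂ = 16.7 m; the jump forms here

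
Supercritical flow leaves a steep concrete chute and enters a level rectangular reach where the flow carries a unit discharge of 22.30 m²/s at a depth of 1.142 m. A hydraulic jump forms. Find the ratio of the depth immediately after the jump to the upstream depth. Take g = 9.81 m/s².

V₁ = q/y₁ = 22.30/1.142 = 19.53 m/s. Fr₁ = V₁/√(g·y₁) = 19.53/√(9.81×1.142) = 5.834.
From the momentum equation for a rectangular channel, y₂/y₁ = ½[√(1 + 8Fr₁²) − 1] = ½[√273.29 − 1] = 7.766.

y₂/y₁ = 7.766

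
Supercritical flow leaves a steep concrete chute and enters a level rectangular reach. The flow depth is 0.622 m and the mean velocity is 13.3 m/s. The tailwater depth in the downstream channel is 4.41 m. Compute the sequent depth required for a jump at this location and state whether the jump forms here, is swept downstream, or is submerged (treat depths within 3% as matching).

y₂ = 4.44 m; the jump forms here

Fr₁ = V₁/√(g·y₁) = 13.3/√(9.81×0.622) = 5.38.
Conjugate-depth relation: y₂/y₁ = ½[√(1 + 8Fr₁²) − 1] = ½[√232.9 − 1] = 7.13.
y₂ = 7.13 × 0.622 = 4.44 m.
Tailwater y_tw = 4.41 m: y_tw ≈ y₂, so the jump forms here.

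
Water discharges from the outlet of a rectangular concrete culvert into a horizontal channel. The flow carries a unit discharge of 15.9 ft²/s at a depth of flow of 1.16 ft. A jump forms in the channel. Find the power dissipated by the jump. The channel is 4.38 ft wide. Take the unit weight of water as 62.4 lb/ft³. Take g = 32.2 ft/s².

V₁ = q/y₁ = 15.9/1.16 = 13.7 ft/s. Fr₁ = V₁/√(g·y₁) = 13.7/√(32.2×1.16) = 2.24.
Conjugate-depth relation: y₂/y₁ = ½[√(1 + 8Fr₁²) − 1] = ½[√41.24 − 1] = 2.71.
y₂ = 2.71 × 1.16 = 3.14 ft.
Head loss: ΔE = (y₂ − y₁)³/(4y₁y₂) = (3.14 − 1.16)³/(4×1.16×3.14) = 7.82/14.6 = 0.536 ft.
Q = q·b = 15.9 × 4.38 = 69.6 cfs. P = γ·Q·ΔE/550 = 62.4 × 69.6 × 0.536 / 550 = 4.23 hp.

P = 4.23 hp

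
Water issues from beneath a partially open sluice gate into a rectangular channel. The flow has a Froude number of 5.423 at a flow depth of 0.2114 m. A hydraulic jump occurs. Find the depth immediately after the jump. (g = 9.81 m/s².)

y₂ = 1.519 m

Fr₁ = 5.423 (given).
From the momentum equation for a rectangular channel, y₂/y₁ = ½[√(1 + 8Fr₁²) − 1] = ½[√236.27 − 1] = 7.186.
y₂ = 7.186 × 0.2114 = 1.519 m.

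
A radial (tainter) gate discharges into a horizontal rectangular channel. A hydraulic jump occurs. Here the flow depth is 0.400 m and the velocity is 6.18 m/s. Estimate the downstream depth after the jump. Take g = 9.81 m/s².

Fr₁ = V₁/√(g·y₁) = 6.18/√(9.81×0.400) = 3.12.
Conjugate-depth relation: y₂/y₁ = ½[√(1 + 8Fr₁²) − 1] = ½[√78.86 − 1] = 3.94.
y₂ = 3.94 × 0.400 = 1.58 m.

y₂ = 1.58 m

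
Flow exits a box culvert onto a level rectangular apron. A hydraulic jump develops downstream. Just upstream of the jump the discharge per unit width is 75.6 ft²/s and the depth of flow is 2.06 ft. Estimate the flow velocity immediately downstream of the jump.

V₁ = q/y₁ = 75.6/2.06 = 36.7 ft/s. Fr₁ = V₁/√(g·y₁) = 36.7/√(32.2×2.06) = 4.51.
Sequent-depth ratio: y₂/y₁ = ½[√(1 + 8Fr₁²) − 1] = ½[√163.4 − 1] = 5.89.
y₂ = 5.89 × 2.06 = 12.1 ft.
V₂ = q/y₂ = 75.6/12.1 = 6.23 ft/s.

V₂ = 6.23 ft/s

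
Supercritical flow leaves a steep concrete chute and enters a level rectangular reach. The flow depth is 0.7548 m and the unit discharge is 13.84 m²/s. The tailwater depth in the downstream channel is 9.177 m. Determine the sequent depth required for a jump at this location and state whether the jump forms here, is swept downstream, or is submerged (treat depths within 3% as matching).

V₁ = q/y₁ = 13.84/0.7548 = 18.34 m/s. Fr₁ = V₁/√(g·y₁) = 18.34/√(9.81×0.7548) = 6.738.
From the momentum equation for a rectangular channel, y₂/y₁ = ½[√(1 + 8Fr₁²) − 1] = ½[√364.24 − 1] = 9.043.
y₂ = 9.043 × 0.7548 = 6.825 m.
Tailwater y_tw = 9.177 m: y_tw > y₂, so the jump is submerged.

y₂ = 6.825 m; the jump is submerged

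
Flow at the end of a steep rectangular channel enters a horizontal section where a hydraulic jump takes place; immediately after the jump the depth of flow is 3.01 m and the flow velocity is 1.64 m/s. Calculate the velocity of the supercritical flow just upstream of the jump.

Fr₂ = V₂/√(g·y₂) = 1.64/√(9.81×3.01) = 0.302.
From the momentum equation (using Fr₂), y₁/y₂ = ½[√(1 + 8Fr₂²) − 1] = ½[√1.729 − 1] = 0.157.
y₁ = 0.157 × 3.01 = 0.474 m.
V₁ = q/y₁ = 4.94/0.474 = 10.4 m/s.

V₁ = 10.4 m/s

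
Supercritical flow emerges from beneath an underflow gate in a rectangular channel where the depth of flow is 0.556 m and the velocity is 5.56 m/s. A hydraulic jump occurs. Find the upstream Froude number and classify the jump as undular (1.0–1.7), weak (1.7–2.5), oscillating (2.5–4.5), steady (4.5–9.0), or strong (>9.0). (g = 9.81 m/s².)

Fr₁ = 2.38; weak jump

Fr₁ = V₁/√(g·y₁) = 5.56/√(9.81×0.556) = 2.38.
Fr₁ = 2.38 lies in the weak range.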